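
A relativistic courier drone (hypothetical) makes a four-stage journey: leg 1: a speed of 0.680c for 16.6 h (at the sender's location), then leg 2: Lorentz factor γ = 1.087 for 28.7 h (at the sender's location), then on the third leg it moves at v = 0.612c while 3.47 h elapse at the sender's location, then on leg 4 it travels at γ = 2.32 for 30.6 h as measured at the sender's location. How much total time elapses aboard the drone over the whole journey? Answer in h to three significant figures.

τ = 54.5 h

Leg 1: γ = 1/√(1 − 0.680²) = 1/√0.5376 = 1.364; τ_1 = 16.6/1.364 = 12.17 h.
Leg 2: γ = 1.087; τ_2 = 28.7/1.087 = 26.40 h.
Leg 3: γ = 1/√(1 − 0.612²) = 1/√0.6255 = 1.264; τ_3 = 3.47/1.264 = 2.744 h.
Leg 4: γ = 2.32; τ_4 = 30.6/2.320 = 13.19 h.
Total: 12.17 + 26.40 + 2.744 + 13.19 h.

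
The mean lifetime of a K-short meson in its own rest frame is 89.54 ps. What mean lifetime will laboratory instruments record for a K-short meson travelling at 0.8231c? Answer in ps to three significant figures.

Δt = 158 ps

γ = 1/√(1 − 0.8231²) = 1/√0.3225 = 1.761
The rest-frame lifetime is the proper time; the lab measures the dilated interval Δt = γτ₀ = 1.761 × 89.54 ps.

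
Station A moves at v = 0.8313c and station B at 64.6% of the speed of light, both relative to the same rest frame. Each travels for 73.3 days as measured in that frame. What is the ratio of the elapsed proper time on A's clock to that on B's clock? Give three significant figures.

A: γ = 1/√(1 − 0.8313²) = 1/√0.3089 = 1.799. B: β = 0.646; γ = 1/√(1 − 0.646²) = 1/√0.5827 = 1.310.
τ_A/τ_B = γ_B/γ_A = 1.310/1.799 = 0.7281, so τ_A/τ_B = 0.7281.

τ_A/τ_B = 0.728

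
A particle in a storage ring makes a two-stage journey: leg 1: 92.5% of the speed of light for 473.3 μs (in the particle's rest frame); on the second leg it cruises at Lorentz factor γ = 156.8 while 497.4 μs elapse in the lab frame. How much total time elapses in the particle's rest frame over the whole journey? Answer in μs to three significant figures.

τ = 476 μs

Leg 1: 473.3 μs is already measured in the particle's rest frame.
Leg 2: γ = 156.8; τ_2 = 497.4/156.8 = 3.172 μs.
Total: 473.3 + 3.172 μs.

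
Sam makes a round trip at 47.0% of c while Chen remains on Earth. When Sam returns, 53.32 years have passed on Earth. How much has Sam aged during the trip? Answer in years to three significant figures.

β = 0.470; γ = 1/√(1 − 0.470²) = 1/√0.7791 = 1.133
Sam's clock measures proper time along the trip: τ = Δt/γ = 53.32/1.133 years.

τ = 47.1 years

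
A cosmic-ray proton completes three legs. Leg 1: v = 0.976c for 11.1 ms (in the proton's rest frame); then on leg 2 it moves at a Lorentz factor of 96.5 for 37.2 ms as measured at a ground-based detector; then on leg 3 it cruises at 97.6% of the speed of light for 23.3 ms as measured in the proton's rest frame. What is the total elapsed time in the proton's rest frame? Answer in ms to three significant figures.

τ = 34.8 ms

Leg 1: 11.1 ms is already measured in the proton's rest frame.
Leg 2: γ = 96.5; τ_2 = 37.2/96.50 = 0.3855 ms.
Leg 3: 23.3 ms is already measured in the proton's rest frame.
Total: 11.10 + 0.3855 + 23.30 ms.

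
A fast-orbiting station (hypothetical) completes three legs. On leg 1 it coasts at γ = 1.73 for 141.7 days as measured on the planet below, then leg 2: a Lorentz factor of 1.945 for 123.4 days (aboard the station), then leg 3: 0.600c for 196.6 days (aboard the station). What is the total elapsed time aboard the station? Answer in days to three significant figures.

Leg 1: γ = 1.73; τ_1 = 141.7/1.730 = 81.91 days.
Leg 2: 123.4 days is already measured aboard the station.
Leg 3: 196.6 days is already measured aboard the station.
Total: 81.91 + 123.4 + 196.6 days.

τ = 402 days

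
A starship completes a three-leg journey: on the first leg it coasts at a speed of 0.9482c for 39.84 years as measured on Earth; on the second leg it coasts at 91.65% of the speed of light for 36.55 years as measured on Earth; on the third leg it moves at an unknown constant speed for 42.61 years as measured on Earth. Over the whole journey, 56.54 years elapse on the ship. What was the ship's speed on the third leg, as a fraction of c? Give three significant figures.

Leg 1: γ = 1/√(1 − 0.9482²) = 1/√0.1009 = 3.148; τ_1 = 39.84/3.148 = 12.66 years.
Leg 2: β = 0.9165; γ = 1/√(1 − 0.9165²) = 1/√0.1600 = 2.500; τ_2 = 36.55/2.500 = 14.62 years.
Leg 3: speed unknown; τ_3 = 42.61/γ_3.
Total proper time: 12.66 + 14.62 + τ_3 = 56.54, so τ_3 = 56.54 − 27.28 = 29.26 years.
γ_3 = 42.61/29.26 = 1.456; β = √(1 − 1/γ²) = √0.5284.

β = 0.727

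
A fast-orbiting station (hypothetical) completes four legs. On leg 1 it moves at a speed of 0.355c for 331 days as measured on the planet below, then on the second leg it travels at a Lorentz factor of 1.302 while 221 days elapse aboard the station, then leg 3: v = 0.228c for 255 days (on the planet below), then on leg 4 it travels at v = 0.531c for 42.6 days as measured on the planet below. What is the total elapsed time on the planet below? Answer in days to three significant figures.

Leg 1: 331 days is already measured on the planet below.
Leg 2: γ = 1.302; Δt_2 = 1.302 × 221 = 287.7 days.
Leg 3: 255 days is already measured on the planet below.
Leg 4: 42.6 days is already measured on the planet below.
Total: 331.0 + 287.7 + 255.0 + 42.60 days.

Δt = 916 days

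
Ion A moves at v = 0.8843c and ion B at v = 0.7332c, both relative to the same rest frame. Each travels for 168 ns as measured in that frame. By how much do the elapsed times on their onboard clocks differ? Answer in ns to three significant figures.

|τ_A − τ_B| = 35.8 ns

A: γ = 1/√(1 − 0.8843²) = 1/√0.2180 = 2.142; τ_A = 168/2.142 = 78.44 ns.
B: γ = 1/√(1 − 0.7332²) = 1/√0.4624 = 1.471; τ_B = 168/1.471 = 114.2 ns.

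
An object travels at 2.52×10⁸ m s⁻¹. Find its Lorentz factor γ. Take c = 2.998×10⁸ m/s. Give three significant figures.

γ = 1.85

β = 2.52×10⁸/2.998×10⁸ = 0.8406; γ = 1/√(1 − 0.8406²) = 1.846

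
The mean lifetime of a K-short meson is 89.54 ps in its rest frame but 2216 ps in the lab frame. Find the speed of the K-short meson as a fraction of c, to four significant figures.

β = 0.9992

γ = Δt/τ₀ = 2216/89.54 = 24.75
β = √(1 − 1/γ²) = √(1 − 0.001633) = √0.9984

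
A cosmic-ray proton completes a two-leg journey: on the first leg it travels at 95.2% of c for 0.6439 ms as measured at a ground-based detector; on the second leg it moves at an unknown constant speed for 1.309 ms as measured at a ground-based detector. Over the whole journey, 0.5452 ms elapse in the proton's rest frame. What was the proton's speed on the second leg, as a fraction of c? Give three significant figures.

Leg 1: β = 0.952; γ = 1/√(1 − 0.952²) = 1/√0.09370 = 3.267; τ_1 = 0.6439/3.267 = 0.1971 ms.
Leg 2: speed unknown; τ_2 = 1.309/γ_2.
Total proper time: 0.1971 + τ_2 = 0.5452, so τ_2 = 0.5452 − 0.1971 = 0.3481 ms.
γ_2 = 1.309/0.3481 = 3.760; β = √(1 − 1/γ²) = √0.9293.

β = 0.964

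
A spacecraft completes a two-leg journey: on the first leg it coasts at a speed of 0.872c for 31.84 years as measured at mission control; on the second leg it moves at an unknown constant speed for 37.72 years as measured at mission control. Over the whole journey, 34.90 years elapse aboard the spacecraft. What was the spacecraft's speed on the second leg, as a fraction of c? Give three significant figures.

Leg 1: γ = 1/√(1 − 0.872²) = 1/√0.2396 = 2.043; τ_1 = 31.84/2.043 = 15.59 years.
Leg 2: speed unknown; τ_2 = 37.72/γ_2.
Total proper time: 15.59 + τ_2 = 34.90, so τ_2 = 34.90 − 15.59 = 19.31 years.
γ_2 = 37.72/19.31 = 1.953; β = √(1 − 1/γ²) = √0.7378.

β = 0.859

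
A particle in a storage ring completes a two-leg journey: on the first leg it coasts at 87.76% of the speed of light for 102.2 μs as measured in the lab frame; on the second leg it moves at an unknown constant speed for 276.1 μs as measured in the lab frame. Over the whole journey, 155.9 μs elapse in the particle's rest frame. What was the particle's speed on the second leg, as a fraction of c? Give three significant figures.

β = 0.922

Leg 1: β = 0.8776; γ = 1/√(1 − 0.8776²) = 1/√0.2298 = 2.086; τ_1 = 102.2/2.086 = 48.99 μs.
Leg 2: speed unknown; τ_2 = 276.1/γ_2.
Total proper time: 48.99 + τ_2 = 155.9, so τ_2 = 155.9 − 48.99 = 106.9 μs.
γ_2 = 276.1/106.9 = 2.583; β = √(1 − 1/γ²) = √0.8501.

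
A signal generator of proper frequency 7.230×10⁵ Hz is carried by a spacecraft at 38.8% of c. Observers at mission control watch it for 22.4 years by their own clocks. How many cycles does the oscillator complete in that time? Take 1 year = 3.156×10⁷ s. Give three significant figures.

N = 4.71×10¹⁴

β = 0.388; γ = 1/√(1 − 0.388²) = 1/√0.8495 = 1.085
During 22.4 years of lab time, the oscillator's proper time advances by τ = Δt/γ = 22.4/1.085 = 20.65 years = 6.516×10⁸ s.
N = f × τ = 7.230×10⁵ × 6.516×10⁸ = 4.711×10¹⁴.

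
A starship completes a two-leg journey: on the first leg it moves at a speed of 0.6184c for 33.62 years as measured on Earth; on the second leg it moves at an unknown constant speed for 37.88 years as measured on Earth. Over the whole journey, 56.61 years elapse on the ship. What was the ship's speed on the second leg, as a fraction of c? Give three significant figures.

β = 0.604

Leg 1: γ = 1/√(1 − 0.6184²) = 1/√0.6176 = 1.272; τ_1 = 33.62/1.272 = 26.42 years.
Leg 2: speed unknown; τ_2 = 37.88/γ_2.
Total proper time: 26.42 + τ_2 = 56.61, so τ_2 = 56.61 − 26.42 = 30.19 years.
γ_2 = 37.88/30.19 = 1.255; β = √(1 − 1/γ²) = √0.3648.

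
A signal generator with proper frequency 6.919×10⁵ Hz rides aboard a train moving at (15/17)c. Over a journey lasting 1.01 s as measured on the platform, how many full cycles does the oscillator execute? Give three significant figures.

γ = 1/√(1 − (15/17)²) = 17/8 = 2.125
The oscillator's own cycle count is N = f × τ where τ is the proper time on the train. τ = Δt/γ = 1.01/2.125 = 0.4753 s = 4.753×10⁻¹ s.
N = 6.919×10⁵ × 4.753×10⁻¹ = 3.289×10⁵.

N = 3.29×10⁵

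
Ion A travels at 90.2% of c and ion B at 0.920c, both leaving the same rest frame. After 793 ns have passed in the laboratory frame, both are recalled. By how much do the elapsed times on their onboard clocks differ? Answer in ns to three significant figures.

A: β = 0.902; γ = 1/√(1 − 0.902²) = 1/√0.1864 = 2.316; τ_A = 793/2.316 = 342.4 ns.
B: γ = 1/√(1 − 0.920²) = 1/√0.1536 = 2.552; τ_B = 793/2.552 = 310.8 ns.

|τ_A − τ_B| = 31.6 ns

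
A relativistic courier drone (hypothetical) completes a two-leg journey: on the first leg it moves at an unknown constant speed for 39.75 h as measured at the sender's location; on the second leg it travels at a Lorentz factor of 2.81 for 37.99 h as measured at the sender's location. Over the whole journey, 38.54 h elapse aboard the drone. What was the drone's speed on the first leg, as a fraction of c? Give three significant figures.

β = 0.777

Leg 1: speed unknown; τ_1 = 39.75/γ_1.
Leg 2: γ = 2.81; τ_2 = 37.99/2.810 = 13.52 h.
Total proper time: τ_1 + 13.52 = 38.54, so τ_1 = 38.54 − 13.52 = 25.02 h.
γ_1 = 39.75/25.02 = 1.589; β = √(1 − 1/γ²) = √0.6038.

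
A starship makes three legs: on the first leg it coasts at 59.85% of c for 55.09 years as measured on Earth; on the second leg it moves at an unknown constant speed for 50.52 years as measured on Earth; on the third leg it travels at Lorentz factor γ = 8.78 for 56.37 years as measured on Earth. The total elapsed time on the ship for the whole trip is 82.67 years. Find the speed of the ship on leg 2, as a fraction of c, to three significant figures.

Leg 1: β = 0.5985; γ = 1/√(1 − 0.5985²) = 1/√0.6418 = 1.248; τ_1 = 55.09/1.248 = 44.13 years.
Leg 2: speed unknown; τ_2 = 50.52/γ_2.
Leg 3: γ = 8.78; τ_3 = 56.37/8.780 = 6.420 years.
Total proper time: 44.13 + τ_2 + 6.420 = 82.67, so τ_2 = 82.67 − 50.55 = 32.12 years.
γ_2 = 50.52/32.12 = 1.573; β = √(1 − 1/γ²) = √0.5959.

β = 0.772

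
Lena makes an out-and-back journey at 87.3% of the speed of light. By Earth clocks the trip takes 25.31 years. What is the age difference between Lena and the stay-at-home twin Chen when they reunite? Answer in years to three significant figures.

β = 0.873; γ = 1/√(1 − 0.873²) = 1/√0.2379 = 2.050
Lena's elapsed proper time: τ = 25.31/2.050 = 12.34 years.
Age gap = Δt − τ = 25.31 − 12.34 years.

Δt − τ = 13.0 years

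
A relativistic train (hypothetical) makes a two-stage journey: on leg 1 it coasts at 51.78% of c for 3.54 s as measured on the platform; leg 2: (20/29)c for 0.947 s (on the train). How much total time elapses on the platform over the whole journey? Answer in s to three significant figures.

Leg 1: 3.54 s is already measured on the platform.
Leg 2: γ = 1/√(1 − (20/29)²) = 29/21 ≈ 1.381; Δt_2 = 1.381 × 0.947 = 1.308 s.
Total: 3.540 + 1.308 s.

Δt = 4.85 s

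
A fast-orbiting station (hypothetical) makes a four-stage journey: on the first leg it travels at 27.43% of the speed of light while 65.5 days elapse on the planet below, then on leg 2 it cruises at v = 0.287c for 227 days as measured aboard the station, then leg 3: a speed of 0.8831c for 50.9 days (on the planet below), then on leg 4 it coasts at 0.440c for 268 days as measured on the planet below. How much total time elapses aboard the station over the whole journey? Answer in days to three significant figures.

τ = 555 days

Leg 1: β = 0.2743; γ = 1/√(1 − 0.2743²) = 1/√0.9248 = 1.040; τ_1 = 65.5/1.040 = 62.99 days.
Leg 2: 227 days is already measured aboard the station.
Leg 3: γ = 1/√(1 − 0.8831²) = 1/√0.2201 = 2.131; τ_3 = 50.9/2.131 = 23.88 days.
Leg 4: γ = 1/√(1 − 0.440²) = 1/√0.8064 = 1.114; τ_4 = 268/1.114 = 240.7 days.
Total: 62.99 + 227.0 + 23.88 + 240.7 days.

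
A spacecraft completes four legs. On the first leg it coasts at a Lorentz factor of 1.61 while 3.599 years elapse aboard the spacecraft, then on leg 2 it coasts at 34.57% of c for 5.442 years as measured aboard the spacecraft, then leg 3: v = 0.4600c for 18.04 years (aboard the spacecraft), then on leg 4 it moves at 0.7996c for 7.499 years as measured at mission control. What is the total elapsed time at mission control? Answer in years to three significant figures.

Δt = 39.4 years

Leg 1: γ = 1.61; Δt_1 = 1.610 × 3.599 = 5.794 years.
Leg 2: β = 0.3457; γ = 1/√(1 − 0.3457²) = 1/√0.8805 = 1.066; Δt_2 = 1.066 × 5.442 = 5.800 years.
Leg 3: γ = 1/√(1 − 0.4600²) = 1/√0.7884 = 1.126; Δt_3 = 1.126 × 18.04 = 20.32 years.
Leg 4: 7.499 years is already measured at mission control.
Total: 5.794 + 5.800 + 20.32 + 7.499 years.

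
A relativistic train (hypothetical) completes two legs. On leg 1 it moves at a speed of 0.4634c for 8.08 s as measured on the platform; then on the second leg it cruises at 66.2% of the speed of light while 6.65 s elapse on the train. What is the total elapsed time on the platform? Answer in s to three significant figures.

Δt = 17.0 s

Leg 1: 8.08 s is already measured on the platform.
Leg 2: β = 0.662; γ = 1/√(1 − 0.662²) = 1/√0.5618 = 1.334; Δt_2 = 1.334 × 6.65 = 8.873 s.
Total: 8.080 + 8.873 s.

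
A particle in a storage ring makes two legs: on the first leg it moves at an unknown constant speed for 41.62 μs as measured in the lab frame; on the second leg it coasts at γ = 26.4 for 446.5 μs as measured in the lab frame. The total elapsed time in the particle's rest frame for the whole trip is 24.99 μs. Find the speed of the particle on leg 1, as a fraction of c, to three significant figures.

Leg 1: speed unknown; τ_1 = 41.62/γ_1.
Leg 2: γ = 26.4; τ_2 = 446.5/26.40 = 16.91 μs.
Total proper time: τ_1 + 16.91 = 24.99, so τ_1 = 24.99 − 16.91 = 8.077 μs.
γ_1 = 41.62/8.077 = 5.153; β = √(1 − 1/γ²) = √0.9623.

β = 0.981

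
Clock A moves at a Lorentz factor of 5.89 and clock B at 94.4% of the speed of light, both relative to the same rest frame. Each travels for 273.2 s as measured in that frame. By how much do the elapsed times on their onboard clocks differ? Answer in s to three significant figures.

|τ_A − τ_B| = 43.8 s

A: γ = 5.89; τ_A = 273.2/5.890 = 46.38 s.
B: β = 0.944; γ = 1/√(1 − 0.944²) = 1/√0.1089 = 3.031; τ_B = 273.2/3.031 = 90.14 s.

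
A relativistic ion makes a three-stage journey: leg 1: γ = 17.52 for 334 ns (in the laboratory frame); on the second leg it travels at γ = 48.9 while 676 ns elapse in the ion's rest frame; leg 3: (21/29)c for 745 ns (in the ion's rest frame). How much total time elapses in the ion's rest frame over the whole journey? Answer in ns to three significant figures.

Leg 1: γ = 17.52; τ_1 = 334/17.52 = 19.06 ns.
Leg 2: 676 ns is already measured in the ion's rest frame.
Leg 3: 745 ns is already measured in the ion's rest frame.
Total: 19.06 + 676.0 + 745.0 ns.

τ = 1440 ns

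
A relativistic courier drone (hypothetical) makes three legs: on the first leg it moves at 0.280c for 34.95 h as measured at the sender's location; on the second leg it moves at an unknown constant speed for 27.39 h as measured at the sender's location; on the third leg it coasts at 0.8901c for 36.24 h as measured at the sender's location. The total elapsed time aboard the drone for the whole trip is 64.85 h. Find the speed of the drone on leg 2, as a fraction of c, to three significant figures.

Leg 1: γ = 1/√(1 − 0.280²) = 25/24 ≈ 1.042; τ_1 = 34.95/1.042 = 33.55 h.
Leg 2: speed unknown; τ_2 = 27.39/γ_2.
Leg 3: γ = 1/√(1 − 0.8901²) = 1/√0.2077 = 2.194; τ_3 = 36.24/2.194 = 16.52 h.
Total proper time: 33.55 + τ_2 + 16.52 = 64.85, so τ_2 = 64.85 − 50.07 = 14.78 h.
γ_2 = 27.39/14.78 = 1.853; β = √(1 − 1/γ²) = √0.7088.

β = 0.842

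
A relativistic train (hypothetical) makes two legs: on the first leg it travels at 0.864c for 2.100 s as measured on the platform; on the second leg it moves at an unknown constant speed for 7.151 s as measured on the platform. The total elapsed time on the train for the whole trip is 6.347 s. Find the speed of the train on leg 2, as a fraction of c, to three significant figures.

β = 0.673

Leg 1: γ = 1/√(1 − 0.864²) = 1/√0.2535 = 1.986; τ_1 = 2.100/1.986 = 1.057 s.
Leg 2: speed unknown; τ_2 = 7.151/γ_2.
Total proper time: 1.057 + τ_2 = 6.347, so τ_2 = 6.347 − 1.057 = 5.290 s.
γ_2 = 7.151/5.290 = 1.352; β = √(1 − 1/γ²) = √0.4528.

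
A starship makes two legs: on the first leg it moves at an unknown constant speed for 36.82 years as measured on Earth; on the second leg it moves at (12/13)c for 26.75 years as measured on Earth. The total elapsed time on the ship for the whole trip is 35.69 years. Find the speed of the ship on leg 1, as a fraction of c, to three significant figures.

β = 0.724

Leg 1: speed unknown; τ_1 = 36.82/γ_1.
Leg 2: γ = 1/√(1 − (12/13)²) = 13/5 = 2.600; τ_2 = 26.75/2.600 = 10.29 years.
Total proper time: τ_1 + 10.29 = 35.69, so τ_1 = 35.69 − 10.29 = 25.40 years.
γ_1 = 36.82/25.40 = 1.450; β = √(1 − 1/γ²) = √0.5241.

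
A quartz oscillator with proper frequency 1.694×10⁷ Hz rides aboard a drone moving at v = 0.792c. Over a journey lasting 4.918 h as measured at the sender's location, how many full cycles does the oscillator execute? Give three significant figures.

γ = 1/√(1 − 0.792²) = 1/√0.3727 = 1.638
The oscillator's own cycle count is N = f × τ where τ is the proper time aboard the drone. τ = Δt/γ = 4.918/1.638 = 3.003 h = 1.081×10⁴ s.
N = 1.694×10⁷ × 1.081×10⁴ = 1.831×10¹¹.

N = 1.83×10¹¹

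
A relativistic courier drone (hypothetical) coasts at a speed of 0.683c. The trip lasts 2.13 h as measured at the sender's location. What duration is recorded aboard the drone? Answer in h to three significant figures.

γ = 1/√(1 − 0.683²) = 1/√0.5335 = 1.369
The interval measured at the sender's location is the dilated one; the clock aboard the drone measures the proper time τ = Δt/γ = 2.13/1.369 h.

τ = 1.56 h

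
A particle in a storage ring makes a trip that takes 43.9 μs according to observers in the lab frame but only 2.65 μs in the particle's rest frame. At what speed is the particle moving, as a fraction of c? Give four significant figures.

β = 0.9982

The proper time is measured in the particle's rest frame (both events occur at the particle's location); Δt is measured in the lab frame. γ = Δt/τ = 43.9/2.65 = 16.57.
β = √(1 − 1/γ²) = √(1 − 0.003644) = √0.9964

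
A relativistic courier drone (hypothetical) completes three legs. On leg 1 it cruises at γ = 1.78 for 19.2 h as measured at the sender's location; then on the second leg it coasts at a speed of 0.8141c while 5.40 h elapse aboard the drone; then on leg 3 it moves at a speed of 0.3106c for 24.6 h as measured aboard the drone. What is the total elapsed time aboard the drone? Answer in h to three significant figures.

τ = 40.8 h

Leg 1: γ = 1.78; τ_1 = 19.2/1.780 = 10.79 h.
Leg 2: 5.40 h is already measured aboard the drone.
Leg 3: 24.6 h is already measured aboard the drone.
Total: 10.79 + 5.400 + 24.60 h.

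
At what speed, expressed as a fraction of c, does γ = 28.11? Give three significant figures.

β = 0.999

β = √(1 − 1/γ²) = √(1 − 1/28.11²) = √(1 − 0.001266) = √0.9987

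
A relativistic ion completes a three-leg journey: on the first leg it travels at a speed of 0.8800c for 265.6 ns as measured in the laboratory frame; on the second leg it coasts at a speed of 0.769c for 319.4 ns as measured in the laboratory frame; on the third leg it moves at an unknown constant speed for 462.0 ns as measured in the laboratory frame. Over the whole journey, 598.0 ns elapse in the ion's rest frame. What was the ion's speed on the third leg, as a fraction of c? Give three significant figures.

β = 0.815

Leg 1: γ = 1/√(1 − 0.8800²) = 1/√0.2256 = 2.105; τ_1 = 265.6/2.105 = 126.2 ns.
Leg 2: γ = 1/√(1 − 0.769²) = 1/√0.4086 = 1.564; τ_2 = 319.4/1.564 = 204.2 ns.
Leg 3: speed unknown; τ_3 = 462.0/γ_3.
Total proper time: 126.2 + 204.2 + τ_3 = 598.0, so τ_3 = 598.0 − 330.3 = 267.7 ns.
γ_3 = 462.0/267.7 = 1.726; β = √(1 − 1/γ²) = √0.6643.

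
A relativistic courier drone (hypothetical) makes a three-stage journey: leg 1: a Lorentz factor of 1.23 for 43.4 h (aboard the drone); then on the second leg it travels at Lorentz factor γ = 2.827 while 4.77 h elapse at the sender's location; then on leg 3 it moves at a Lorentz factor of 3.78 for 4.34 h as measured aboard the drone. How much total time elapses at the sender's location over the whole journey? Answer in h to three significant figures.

Δt = 74.6 h

Leg 1: γ = 1.23; Δt_1 = 1.230 × 43.4 = 53.38 h.
Leg 2: 4.77 h is already measured at the sender's location.
Leg 3: γ = 3.78; Δt_3 = 3.780 × 4.34 = 16.41 h.
Total: 53.38 + 4.770 + 16.41 h.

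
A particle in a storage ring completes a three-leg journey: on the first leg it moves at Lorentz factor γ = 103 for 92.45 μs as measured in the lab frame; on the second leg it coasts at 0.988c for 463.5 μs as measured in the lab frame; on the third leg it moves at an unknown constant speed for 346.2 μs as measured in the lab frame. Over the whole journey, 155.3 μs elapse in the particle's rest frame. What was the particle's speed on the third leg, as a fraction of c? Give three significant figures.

Leg 1: γ = 103; τ_1 = 92.45/103.0 = 0.8976 μs.
Leg 2: γ = 1/√(1 − 0.988²) = 1/√0.02386 = 6.474; τ_2 = 463.5/6.474 = 71.59 μs.
Leg 3: speed unknown; τ_3 = 346.2/γ_3.
Total proper time: 0.8976 + 71.59 + τ_3 = 155.3, so τ_3 = 155.3 − 72.49 = 82.81 μs.
γ_3 = 346.2/82.81 = 4.181; β = √(1 − 1/γ²) = √0.9428.

β = 0.971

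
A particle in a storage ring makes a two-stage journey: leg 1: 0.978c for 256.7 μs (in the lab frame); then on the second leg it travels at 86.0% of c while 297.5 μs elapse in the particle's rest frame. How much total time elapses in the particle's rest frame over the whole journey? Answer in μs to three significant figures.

τ = 351 μs

Leg 1: γ = 1/√(1 − 0.978²) = 1/√0.04352 = 4.794; τ_1 = 256.7/4.794 = 53.55 μs.
Leg 2: 297.5 μs is already measured in the particle's rest frame.
Total: 53.55 + 297.5 μs.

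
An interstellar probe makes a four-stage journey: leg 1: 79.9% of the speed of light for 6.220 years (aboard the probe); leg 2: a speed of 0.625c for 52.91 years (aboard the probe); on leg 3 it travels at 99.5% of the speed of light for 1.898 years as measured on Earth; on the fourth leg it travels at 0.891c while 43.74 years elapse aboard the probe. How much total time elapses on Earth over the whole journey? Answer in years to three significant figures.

Leg 1: β = 0.799; γ = 1/√(1 − 0.799²) = 1/√0.3616 = 1.663; Δt_1 = 1.663 × 6.220 = 10.34 years.
Leg 2: γ = 1/√(1 − 0.625²) = 1/√0.6094 = 1.281; Δt_2 = 1.281 × 52.91 = 67.78 years.
Leg 3: 1.898 years is already measured on Earth.
Leg 4: γ = 1/√(1 − 0.891²) = 1/√0.2061 = 2.203; Δt_4 = 2.203 × 43.74 = 96.34 years.
Total: 10.34 + 67.78 + 1.898 + 96.34 years.

Δt = 176 years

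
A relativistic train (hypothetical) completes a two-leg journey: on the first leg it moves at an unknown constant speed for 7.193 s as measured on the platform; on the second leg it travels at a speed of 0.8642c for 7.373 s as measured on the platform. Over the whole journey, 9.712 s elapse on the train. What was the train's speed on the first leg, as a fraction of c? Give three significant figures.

β = 0.551

Leg 1: speed unknown; τ_1 = 7.193/γ_1.
Leg 2: γ = 1/√(1 − 0.8642²) = 1/√0.2532 = 1.987; τ_2 = 7.373/1.987 = 3.710 s.
Total proper time: τ_1 + 3.710 = 9.712, so τ_1 = 9.712 − 3.710 = 6.002 s.
γ_1 = 7.193/6.002 = 1.198; β = √(1 − 1/γ²) = √0.3037.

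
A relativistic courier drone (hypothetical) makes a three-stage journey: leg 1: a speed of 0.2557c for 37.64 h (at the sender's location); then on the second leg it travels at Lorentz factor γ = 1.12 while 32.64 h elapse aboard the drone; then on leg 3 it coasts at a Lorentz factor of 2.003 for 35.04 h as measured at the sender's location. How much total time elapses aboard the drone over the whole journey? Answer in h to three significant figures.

τ = 86.5 h

Leg 1: γ = 1/√(1 − 0.2557²) = 1/√0.9346 = 1.034; τ_1 = 37.64/1.034 = 36.39 h.
Leg 2: 32.64 h is already measured aboard the drone.
Leg 3: γ = 2.003; τ_3 = 35.04/2.003 = 17.49 h.
Total: 36.39 + 32.64 + 17.49 h.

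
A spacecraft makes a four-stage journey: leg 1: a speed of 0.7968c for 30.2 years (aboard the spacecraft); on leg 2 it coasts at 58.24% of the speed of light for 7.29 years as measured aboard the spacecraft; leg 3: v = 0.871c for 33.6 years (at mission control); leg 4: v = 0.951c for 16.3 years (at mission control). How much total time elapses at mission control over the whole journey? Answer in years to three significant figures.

Leg 1: γ = 1/√(1 − 0.7968²) = 1/√0.3651 = 1.655; Δt_1 = 1.655 × 30.2 = 49.98 years.
Leg 2: β = 0.5824; γ = 1/√(1 − 0.5824²) = 1/√0.6608 = 1.230; Δt_2 = 1.230 × 7.29 = 8.968 years.
Leg 3: 33.6 years is already measured at mission control.
Leg 4: 16.3 years is already measured at mission control.
Total: 49.98 + 8.968 + 33.60 + 16.30 years.

Δt = 109 years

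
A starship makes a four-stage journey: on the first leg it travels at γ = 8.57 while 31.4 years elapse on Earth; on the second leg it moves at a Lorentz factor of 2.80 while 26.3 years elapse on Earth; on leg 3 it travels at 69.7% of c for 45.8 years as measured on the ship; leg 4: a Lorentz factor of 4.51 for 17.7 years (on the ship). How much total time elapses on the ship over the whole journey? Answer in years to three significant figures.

Leg 1: γ = 8.57; τ_1 = 31.4/8.570 = 3.664 years.
Leg 2: γ = 2.80; τ_2 = 26.3/2.800 = 9.393 years.
Leg 3: 45.8 years is already measured on the ship.
Leg 4: 17.7 years is already measured on the ship.
Total: 3.664 + 9.393 + 45.80 + 17.70 years.

τ = 76.6 years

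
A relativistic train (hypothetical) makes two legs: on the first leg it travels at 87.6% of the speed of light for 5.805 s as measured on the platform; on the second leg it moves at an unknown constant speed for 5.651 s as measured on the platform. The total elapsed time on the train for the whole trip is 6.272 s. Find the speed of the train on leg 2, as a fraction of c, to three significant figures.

β = 0.789

Leg 1: β = 0.876; γ = 1/√(1 − 0.876²) = 1/√0.2326 = 2.073; τ_1 = 5.805/2.073 = 2.800 s.
Leg 2: speed unknown; τ_2 = 5.651/γ_2.
Total proper time: 2.800 + τ_2 = 6.272, so τ_2 = 6.272 − 2.800 = 3.472 s.
γ_2 = 5.651/3.472 = 1.628; β = √(1 − 1/γ²) = √0.6225.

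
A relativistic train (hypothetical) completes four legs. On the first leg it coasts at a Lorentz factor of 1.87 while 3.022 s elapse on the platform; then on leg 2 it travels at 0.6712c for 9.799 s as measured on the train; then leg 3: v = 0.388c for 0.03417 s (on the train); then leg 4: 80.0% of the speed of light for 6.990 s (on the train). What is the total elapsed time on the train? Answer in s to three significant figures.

τ = 18.4 s

Leg 1: γ = 1.87; τ_1 = 3.022/1.870 = 1.616 s.
Leg 2: 9.799 s is already measured on the train.
Leg 3: 0.03417 s is already measured on the train.
Leg 4: 6.990 s is already measured on the train.
Total: 1.616 + 9.799 + 0.03417 + 6.990 s.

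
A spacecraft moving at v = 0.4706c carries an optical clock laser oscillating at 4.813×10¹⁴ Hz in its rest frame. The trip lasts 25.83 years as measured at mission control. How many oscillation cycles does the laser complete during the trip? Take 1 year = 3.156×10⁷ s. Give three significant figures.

γ = 1/√(1 − 0.4706²) = 1/√0.7785 = 1.133
The oscillator's own cycle count is N = f × τ where τ is the proper time aboard the spacecraft. τ = Δt/γ = 25.83/1.133 = 22.79 years = 7.193×10⁸ s.
N = 4.813×10¹⁴ × 7.193×10⁸ = 3.462×10²³.

N = 3.46×10²³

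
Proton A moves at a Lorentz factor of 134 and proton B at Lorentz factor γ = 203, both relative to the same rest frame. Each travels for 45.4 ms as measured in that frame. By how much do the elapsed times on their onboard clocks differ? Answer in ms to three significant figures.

A: γ = 134; τ_A = 45.4/134.0 = 0.3388 ms.
B: γ = 203; τ_B = 45.4/203.0 = 0.2236 ms.

|τ_A − τ_B| = 0.115 ms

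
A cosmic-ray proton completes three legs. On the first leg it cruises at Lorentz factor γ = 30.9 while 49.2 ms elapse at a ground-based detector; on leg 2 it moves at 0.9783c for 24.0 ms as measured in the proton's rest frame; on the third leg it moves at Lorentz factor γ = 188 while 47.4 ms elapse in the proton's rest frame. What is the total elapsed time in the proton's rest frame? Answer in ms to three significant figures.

Leg 1: γ = 30.9; τ_1 = 49.2/30.90 = 1.592 ms.
Leg 2: 24.0 ms is already measured in the proton's rest frame.
Leg 3: 47.4 ms is already measured in the proton's rest frame.
Total: 1.592 + 24.00 + 47.40 ms.

τ = 73.0 ms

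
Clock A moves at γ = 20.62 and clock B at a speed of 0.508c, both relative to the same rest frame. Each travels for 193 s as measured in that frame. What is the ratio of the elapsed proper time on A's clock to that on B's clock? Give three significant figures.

A: γ = 20.62. B: γ = 1/√(1 − 0.508²) = 1/√0.7419 = 1.161.
τ_A/τ_B = γ_B/γ_A = 1.161/20.62 = 0.05630, so τ_A/τ_B = 0.05630.

τ_A/τ_B = 0.0563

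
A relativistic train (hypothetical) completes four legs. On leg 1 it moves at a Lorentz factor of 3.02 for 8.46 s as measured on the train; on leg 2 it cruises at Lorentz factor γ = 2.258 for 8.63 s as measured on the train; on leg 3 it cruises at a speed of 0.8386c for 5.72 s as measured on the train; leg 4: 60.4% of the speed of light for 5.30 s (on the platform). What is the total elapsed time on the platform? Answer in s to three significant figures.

Δt = 60.8 s

Leg 1: γ = 3.02; Δt_1 = 3.020 × 8.46 = 25.55 s.
Leg 2: γ = 2.258; Δt_2 = 2.258 × 8.63 = 19.49 s.
Leg 3: γ = 1/√(1 − 0.8386²) = 1/√0.2968 = 1.836; Δt_3 = 1.836 × 5.72 = 10.50 s.
Leg 4: 5.30 s is already measured on the platform.
Total: 25.55 + 19.49 + 10.50 + 5.300 s.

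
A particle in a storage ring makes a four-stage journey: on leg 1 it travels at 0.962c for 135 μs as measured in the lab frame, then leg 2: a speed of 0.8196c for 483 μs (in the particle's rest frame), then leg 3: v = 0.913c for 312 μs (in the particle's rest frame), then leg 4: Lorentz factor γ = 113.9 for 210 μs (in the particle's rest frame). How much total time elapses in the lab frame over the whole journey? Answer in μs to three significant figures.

Δt = 2.57×10⁴ μs

Leg 1: 135 μs is already measured in the lab frame.
Leg 2: γ = 1/√(1 − 0.8196²) = 1/√0.3283 = 1.745; Δt_2 = 1.745 × 483 = 843.0 μs.
Leg 3: γ = 1/√(1 − 0.913²) = 1/√0.1664 = 2.451; Δt_3 = 2.451 × 312 = 764.8 μs.
Leg 4: γ = 113.9; Δt_4 = 113.9 × 210 = 2.392×10⁴ μs.
Total: 135.0 + 843.0 + 764.8 + 2.392×10⁴ μs.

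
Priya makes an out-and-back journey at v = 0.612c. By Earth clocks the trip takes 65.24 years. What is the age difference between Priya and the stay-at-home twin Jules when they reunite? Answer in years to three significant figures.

γ = 1/√(1 − 0.612²) = 1/√0.6255 = 1.264
Priya's elapsed proper time: τ = 65.24/1.264 = 51.60 years.
Age gap = Δt − τ = 65.24 − 51.60 years.

Δt − τ = 13.6 years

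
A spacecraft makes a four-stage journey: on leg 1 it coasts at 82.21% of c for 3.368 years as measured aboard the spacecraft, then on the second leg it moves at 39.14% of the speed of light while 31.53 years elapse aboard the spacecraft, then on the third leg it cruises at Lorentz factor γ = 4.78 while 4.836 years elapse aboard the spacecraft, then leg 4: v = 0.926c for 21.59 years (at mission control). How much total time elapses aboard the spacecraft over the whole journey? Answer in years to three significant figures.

τ = 47.9 years

Leg 1: 3.368 years is already measured aboard the spacecraft.
Leg 2: 31.53 years is already measured aboard the spacecraft.
Leg 3: 4.836 years is already measured aboard the spacecraft.
Leg 4: γ = 1/√(1 − 0.926²) = 1/√0.1425 = 2.649; τ_4 = 21.59/2.649 = 8.151 years.
Total: 3.368 + 31.53 + 4.836 + 8.151 years.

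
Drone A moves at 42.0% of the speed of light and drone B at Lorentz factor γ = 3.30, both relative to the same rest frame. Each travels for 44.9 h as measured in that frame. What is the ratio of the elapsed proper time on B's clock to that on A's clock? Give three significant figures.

A: β = 0.420; γ = 1/√(1 − 0.420²) = 1/√0.8236 = 1.102. B: γ = 3.30.
τ_A/τ_B = γ_B/γ_A = 3.300/1.102 = 2.995, so τ_B/τ_A = 0.3339.

τ_B/τ_A = 0.334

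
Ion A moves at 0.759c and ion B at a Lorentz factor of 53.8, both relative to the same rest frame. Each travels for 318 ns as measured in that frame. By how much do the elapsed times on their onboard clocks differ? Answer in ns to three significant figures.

|τ_A − τ_B| = 201 ns

A: γ = 1/√(1 − 0.759²) = 1/√0.4239 = 1.536; τ_A = 318/1.536 = 207.0 ns.
B: γ = 53.8; τ_B = 318/53.80 = 5.911 ns.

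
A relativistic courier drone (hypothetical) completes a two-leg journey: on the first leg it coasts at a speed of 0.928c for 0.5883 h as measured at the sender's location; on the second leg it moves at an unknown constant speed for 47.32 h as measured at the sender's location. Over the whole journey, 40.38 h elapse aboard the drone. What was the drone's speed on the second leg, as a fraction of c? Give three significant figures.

β = 0.529

Leg 1: γ = 1/√(1 − 0.928²) = 1/√0.1388 = 2.684; τ_1 = 0.5883/2.684 = 0.2192 h.
Leg 2: speed unknown; τ_2 = 47.32/γ_2.
Total proper time: 0.2192 + τ_2 = 40.38, so τ_2 = 40.38 − 0.2192 = 40.16 h.
γ_2 = 47.32/40.16 = 1.178; β = √(1 − 1/γ²) = √0.2797.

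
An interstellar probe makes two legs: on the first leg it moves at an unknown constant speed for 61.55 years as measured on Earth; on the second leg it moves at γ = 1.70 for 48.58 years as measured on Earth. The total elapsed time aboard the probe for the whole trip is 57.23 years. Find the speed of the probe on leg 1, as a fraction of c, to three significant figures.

Leg 1: speed unknown; τ_1 = 61.55/γ_1.
Leg 2: γ = 1.70; τ_2 = 48.58/1.700 = 28.58 years.
Total proper time: τ_1 + 28.58 = 57.23, so τ_1 = 57.23 − 28.58 = 28.65 years.
γ_1 = 61.55/28.65 = 2.148; β = √(1 − 1/γ²) = √0.7833.

β = 0.885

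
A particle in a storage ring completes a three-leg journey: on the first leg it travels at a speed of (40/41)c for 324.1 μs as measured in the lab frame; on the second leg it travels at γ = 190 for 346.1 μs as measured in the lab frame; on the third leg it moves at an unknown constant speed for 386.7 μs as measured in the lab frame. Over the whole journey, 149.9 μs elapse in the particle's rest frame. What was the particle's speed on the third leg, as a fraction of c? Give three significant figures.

β = 0.980

Leg 1: γ = 1/√(1 − (40/41)²) = 41/9 ≈ 4.556; τ_1 = 324.1/4.556 = 71.14 μs.
Leg 2: γ = 190; τ_2 = 346.1/190.0 = 1.822 μs.
Leg 3: speed unknown; τ_3 = 386.7/γ_3.
Total proper time: 71.14 + 1.822 + τ_3 = 149.9, so τ_3 = 149.9 − 72.97 = 76.93 μs.
γ_3 = 386.7/76.93 = 5.026; β = √(1 − 1/γ²) = √0.9604.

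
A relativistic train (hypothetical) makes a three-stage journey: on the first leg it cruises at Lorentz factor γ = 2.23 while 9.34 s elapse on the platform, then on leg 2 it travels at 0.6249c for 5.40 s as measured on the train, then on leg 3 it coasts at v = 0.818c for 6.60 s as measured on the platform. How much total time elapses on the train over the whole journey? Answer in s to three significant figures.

τ = 13.4 s

Leg 1: γ = 2.23; τ_1 = 9.34/2.230 = 4.188 s.
Leg 2: 5.40 s is already measured on the train.
Leg 3: γ = 1/√(1 − 0.818²) = 1/√0.3309 = 1.738; τ_3 = 6.60/1.738 = 3.796 s.
Total: 4.188 + 5.400 + 3.796 s.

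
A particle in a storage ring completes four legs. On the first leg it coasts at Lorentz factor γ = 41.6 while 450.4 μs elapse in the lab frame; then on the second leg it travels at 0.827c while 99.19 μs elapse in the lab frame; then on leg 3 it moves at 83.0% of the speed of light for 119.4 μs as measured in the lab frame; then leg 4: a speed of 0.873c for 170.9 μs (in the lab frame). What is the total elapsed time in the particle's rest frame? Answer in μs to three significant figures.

Leg 1: γ = 41.6; τ_1 = 450.4/41.60 = 10.83 μs.
Leg 2: γ = 1/√(1 − 0.827²) = 1/√0.3161 = 1.779; τ_2 = 99.19/1.779 = 55.76 μs.
Leg 3: β = 0.830; γ = 1/√(1 − 0.830²) = 1/√0.3111 = 1.793; τ_3 = 119.4/1.793 = 66.60 μs.
Leg 4: γ = 1/√(1 − 0.873²) = 1/√0.2379 = 2.050; τ_4 = 170.9/2.050 = 83.35 μs.
Total: 10.83 + 55.76 + 66.60 + 83.35 μs.

τ = 217 μs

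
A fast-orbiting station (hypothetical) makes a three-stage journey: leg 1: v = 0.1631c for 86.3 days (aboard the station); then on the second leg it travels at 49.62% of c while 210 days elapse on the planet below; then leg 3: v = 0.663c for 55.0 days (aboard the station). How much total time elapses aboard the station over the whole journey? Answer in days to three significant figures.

τ = 324 days

Leg 1: 86.3 days is already measured aboard the station.
Leg 2: β = 0.4962; γ = 1/√(1 − 0.4962²) = 1/√0.7538 = 1.152; τ_2 = 210/1.152 = 182.3 days.
Leg 3: 55.0 days is already measured aboard the station.
Total: 86.30 + 182.3 + 55.00 days.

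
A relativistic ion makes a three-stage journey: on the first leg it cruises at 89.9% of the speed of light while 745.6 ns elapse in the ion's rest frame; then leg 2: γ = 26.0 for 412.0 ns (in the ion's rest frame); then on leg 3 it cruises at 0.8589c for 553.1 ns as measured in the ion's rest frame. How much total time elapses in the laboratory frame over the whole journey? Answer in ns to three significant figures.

Leg 1: β = 0.899; γ = 1/√(1 − 0.899²) = 1/√0.1918 = 2.283; Δt_1 = 2.283 × 745.6 = 1702 ns.
Leg 2: γ = 26.0; Δt_2 = 26.00 × 412.0 = 1.071×10⁴ ns.
Leg 3: γ = 1/√(1 − 0.8589²) = 1/√0.2623 = 1.953; Δt_3 = 1.953 × 553.1 = 1080 ns.
Total: 1702 + 1.071×10⁴ + 1080 ns.

Δt = 1.35×10⁴ ns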